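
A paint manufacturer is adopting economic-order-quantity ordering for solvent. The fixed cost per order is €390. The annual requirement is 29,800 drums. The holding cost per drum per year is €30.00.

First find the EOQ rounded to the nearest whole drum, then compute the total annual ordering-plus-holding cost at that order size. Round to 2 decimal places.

Q* = √(2·D·S / H) = √(2·29,800·390 / 30) = √774,800.0 ≈ 880.23 → Q = 880 drums
Ordering: D/Q × S = 29,800/880 × €390 = €13,206.82
Holding:  Q/2 × H = 880/2 × €30 = €13,200.00
Total = €13,206.82 + €13,200.00 = €26,406.82

€26,406.82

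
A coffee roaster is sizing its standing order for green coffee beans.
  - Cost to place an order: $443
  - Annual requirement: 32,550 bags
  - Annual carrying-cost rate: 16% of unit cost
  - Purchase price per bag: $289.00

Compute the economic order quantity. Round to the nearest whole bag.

790 bags

Holding cost per bag per year: H = 16% × $289 = $46.2400
EOQ = √(2DS/H) = √(2 × 32,550 × 443 / 46.24)
    = √(623,687.28) ≈ 789.74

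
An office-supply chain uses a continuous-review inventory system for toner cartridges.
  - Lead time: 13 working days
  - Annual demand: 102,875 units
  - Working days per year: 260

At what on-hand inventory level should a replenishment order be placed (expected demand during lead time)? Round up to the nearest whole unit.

5,144 units

Daily demand d = 102,875 / 260 = 395.673 units/day
Demand during lead time = 395.673 × 13 = 5,143.75
Reorder point = 5,143.75 → round up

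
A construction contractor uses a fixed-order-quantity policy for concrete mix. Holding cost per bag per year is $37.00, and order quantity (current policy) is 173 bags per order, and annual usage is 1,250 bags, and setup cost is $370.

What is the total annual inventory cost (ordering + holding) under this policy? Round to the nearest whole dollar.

$5,874

Annual ordering cost = (D/Q)·S = (1,250/173) × 370 = $2,673.41
Annual holding cost  = (Q/2)·H = (173/2) × 37 = $3,200.50
Total = $2,673.41 + $3,200.50 = $5,873.91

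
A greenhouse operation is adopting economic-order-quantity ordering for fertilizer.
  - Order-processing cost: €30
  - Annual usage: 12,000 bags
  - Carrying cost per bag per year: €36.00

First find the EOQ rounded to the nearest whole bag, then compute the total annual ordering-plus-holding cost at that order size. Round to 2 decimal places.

€5,091.19

Optimal lot size Q* = (2 × 12,000 × €30 / €36)^½ ≈ 141.42 → Q = 141 bags
Annual ordering cost = (D/Q)·S = (12,000/141) × 30 = €2,553.19
Annual holding cost  = (Q/2)·H = (141/2) × 36 = €2,538.00
Total = €2,553.19 + €2,538.00 = €5,091.19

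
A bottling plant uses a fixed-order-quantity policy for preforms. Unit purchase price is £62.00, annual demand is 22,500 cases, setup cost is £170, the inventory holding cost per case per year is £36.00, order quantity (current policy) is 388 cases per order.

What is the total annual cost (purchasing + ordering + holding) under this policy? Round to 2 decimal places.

£1,411,842.25

Ordering: D/Q × S = 22,500/388 × £170 = £9,858.25
Holding:  Q/2 × H = 388/2 × £36 = £6,984.00
Purchase cost = D·C = 22,500 × 62 = £1,395,000.00
Total = £9,858.25 + £6,984.00 + £1,395,000.00 = £1,411,842.25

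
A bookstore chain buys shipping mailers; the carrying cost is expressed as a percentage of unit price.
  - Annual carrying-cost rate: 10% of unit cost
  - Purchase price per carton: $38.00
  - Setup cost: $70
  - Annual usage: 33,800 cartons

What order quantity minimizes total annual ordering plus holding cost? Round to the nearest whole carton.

Carrying cost H = $38 × 10% = $3.8000/carton/yr
2DS/H = 2·33,800·70/3.8 = 1,245,263.16
EOQ = √1,245,263.16 ≈ 1,115.91

1,116 cartons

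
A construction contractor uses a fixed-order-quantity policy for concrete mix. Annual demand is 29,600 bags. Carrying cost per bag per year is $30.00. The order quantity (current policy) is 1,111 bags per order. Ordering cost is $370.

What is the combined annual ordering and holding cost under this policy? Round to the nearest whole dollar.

$26,523

Annual ordering cost = (D/Q)·S = (29,600/1,111) × 370 = $9,857.79
Annual holding cost  = (Q/2)·H = (1,111/2) × 30 = $16,665.00
Total = $9,857.79 + $16,665.00 = $26,522.79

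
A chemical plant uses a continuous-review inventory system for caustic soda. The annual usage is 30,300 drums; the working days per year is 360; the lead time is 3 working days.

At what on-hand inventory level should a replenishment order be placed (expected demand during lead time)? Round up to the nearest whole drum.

253 drums

Daily demand d = 30,300 / 360 = 84.167 drums/day
Demand during lead time = 84.167 × 3 = 252.50
Reorder point = 252.50 → round up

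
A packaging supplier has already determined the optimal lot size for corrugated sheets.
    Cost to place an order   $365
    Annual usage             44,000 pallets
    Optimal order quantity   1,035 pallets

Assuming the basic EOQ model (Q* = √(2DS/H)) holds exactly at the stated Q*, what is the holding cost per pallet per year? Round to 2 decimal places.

EOQ relation: Q² = 2DS/H, so rearrange for the unknown.
H = 2DS / Q² = 2 × 44,000 × 365 / 1,035² = 29.9844

$29.98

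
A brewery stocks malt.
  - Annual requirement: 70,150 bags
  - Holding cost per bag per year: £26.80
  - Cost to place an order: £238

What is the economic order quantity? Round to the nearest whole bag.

2DS/H = 2·70,150·238/26.8 = 1,245,947.76
EOQ = √1,245,947.76 ≈ 1,116.22

1,116 bags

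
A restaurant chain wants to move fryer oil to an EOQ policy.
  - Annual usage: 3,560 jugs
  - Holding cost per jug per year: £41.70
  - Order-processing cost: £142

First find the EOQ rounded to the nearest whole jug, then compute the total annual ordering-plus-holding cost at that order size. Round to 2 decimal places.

£6,493.11

EOQ = √(2DS/H) = √(2 × 3,560 × 142 / 41.7)
    = √(24,245.56) ≈ 155.71 → Q = 156 jugs
Annual ordering cost = (D/Q)·S = (3,560/156) × 142 = £3,240.51
Annual holding cost  = (Q/2)·H = (156/2) × 41.7 = £3,252.60
Total = £3,240.51 + £3,252.60 = £6,493.11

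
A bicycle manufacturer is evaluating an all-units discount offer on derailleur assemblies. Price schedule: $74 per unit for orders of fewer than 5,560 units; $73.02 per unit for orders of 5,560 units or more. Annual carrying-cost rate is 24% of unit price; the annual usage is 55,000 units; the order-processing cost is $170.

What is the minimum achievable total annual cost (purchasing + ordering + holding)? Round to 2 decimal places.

H₁ = 24%×$74 = $17.7600;  H₂ = 24%×$73.02 = $17.5248
EOQ₁ = √(2×55,000×170/17.7600) = 1,026.12  (< 5,560, feasible at tier 1)
EOQ₂ = √(2×55,000×170/17.5248) = 1,032.99  (< 5,560 → use Q = 5,560 at tier-2 price)
TC(tier 1 (EOQ₁), Q≈1,026.1) = $4,088,223.94
TC(tier 2, Q≈5,560.0) = $4,066,500.60
Minimum at tier 2: $4,066,500.60

$4,066,500.60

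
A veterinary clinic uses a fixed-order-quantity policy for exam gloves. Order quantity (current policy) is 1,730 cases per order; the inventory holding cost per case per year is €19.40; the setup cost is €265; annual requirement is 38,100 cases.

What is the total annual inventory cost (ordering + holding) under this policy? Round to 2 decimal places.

€22,617.13

Ordering: D/Q × S = 38,100/1,730 × €265 = €5,836.13
Holding:  Q/2 × H = 1,730/2 × €19.4 = €16,781.00
Total = €5,836.13 + €16,781.00 = €22,617.13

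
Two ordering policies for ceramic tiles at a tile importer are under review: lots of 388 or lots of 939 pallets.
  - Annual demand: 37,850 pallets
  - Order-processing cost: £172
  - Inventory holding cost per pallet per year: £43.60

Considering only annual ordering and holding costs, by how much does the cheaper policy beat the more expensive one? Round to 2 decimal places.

£2,166.05

For each Q, cost = (D/Q)·S + (Q/2)·H.
TC(388) = (37,850/388)×172 + (388/2)×43.6 = £25,237.27
TC(939) = (37,850/939)×172 + (939/2)×43.6 = £27,403.32
Cheaper: Q = 388.  Difference = £2,166.05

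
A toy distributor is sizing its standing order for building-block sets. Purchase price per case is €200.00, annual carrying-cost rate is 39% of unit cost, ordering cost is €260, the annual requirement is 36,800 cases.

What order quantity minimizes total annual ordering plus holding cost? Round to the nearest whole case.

Carrying cost H = €200 × 39% = €78.0000/case/yr
Q* = √(2·D·S / H) = √(2·36,800·260 / 78) = √245,333.3 ≈ 495.31

495 cases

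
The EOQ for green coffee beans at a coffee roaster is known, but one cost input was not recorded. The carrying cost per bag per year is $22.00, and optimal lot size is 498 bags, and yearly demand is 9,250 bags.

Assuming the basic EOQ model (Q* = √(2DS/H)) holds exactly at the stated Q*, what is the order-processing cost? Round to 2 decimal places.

$294.92

From Q* = √(2DS/H) ⇒ Q*² = 2DS/H.
S = Q²H / (2D) = 498² × 22 / (2 × 9,250) = 294.9237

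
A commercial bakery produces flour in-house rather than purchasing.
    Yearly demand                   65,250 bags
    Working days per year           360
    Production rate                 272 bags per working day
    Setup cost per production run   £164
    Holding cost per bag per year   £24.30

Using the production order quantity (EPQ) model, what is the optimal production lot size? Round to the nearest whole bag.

Daily demand d = 65,250/360 = 181.250; p = 272; 1 − d/p = 0.33364
EPQ = √(2DS / (H(1 − d/p)))
    = √(2 × 65,250 × 164 / (24.3 × 0.33364)) ≈ 1,624.74

1,625 bags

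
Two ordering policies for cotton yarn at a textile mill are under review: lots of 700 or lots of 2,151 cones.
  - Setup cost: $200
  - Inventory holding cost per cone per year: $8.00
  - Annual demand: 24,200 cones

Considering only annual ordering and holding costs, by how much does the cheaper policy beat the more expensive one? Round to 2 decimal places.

Annual cost at Q: ordering D·S/Q plus holding Q·H/2.
TC(700) = (24,200/700)×200 + (700/2)×8 = $9,714.29
TC(2,151) = (24,200/2,151)×200 + (2,151/2)×8 = $10,854.12
Lots of 700 are cheaper by $1,139.83.

$1,139.83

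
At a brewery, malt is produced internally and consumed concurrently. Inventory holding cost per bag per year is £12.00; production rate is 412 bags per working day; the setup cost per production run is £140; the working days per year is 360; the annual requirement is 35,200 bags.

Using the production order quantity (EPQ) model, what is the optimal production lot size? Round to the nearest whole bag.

1,038 bags

Daily demand d = 35,200/360 = 97.778; p = 412; 1 − d/p = 0.76268
EPQ = √(2DS / (H(1 − d/p)))
    = √(2 × 35,200 × 140 / (12 × 0.76268)) ≈ 1,037.74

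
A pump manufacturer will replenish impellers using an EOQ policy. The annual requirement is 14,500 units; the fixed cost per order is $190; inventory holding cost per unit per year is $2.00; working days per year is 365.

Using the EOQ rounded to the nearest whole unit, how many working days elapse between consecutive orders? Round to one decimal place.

41.8 days

2DS/H = 2·14,500·190/2 = 2,755,000.00
EOQ = √2,755,000.00 ≈ 1,659.82 → Q = 1,660 units
Cycle time = (working days × Q)/D = (365 × 1,660) / 14,500 = 41.786 days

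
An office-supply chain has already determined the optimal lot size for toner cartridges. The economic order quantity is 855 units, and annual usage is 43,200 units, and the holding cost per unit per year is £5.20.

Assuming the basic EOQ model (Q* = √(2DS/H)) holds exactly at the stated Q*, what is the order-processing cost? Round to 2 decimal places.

£44.00

From Q* = √(2DS/H) ⇒ Q*² = 2DS/H.
S = Q²H / (2D) = 855² × 5.2 / (2 × 43,200) = 43.9969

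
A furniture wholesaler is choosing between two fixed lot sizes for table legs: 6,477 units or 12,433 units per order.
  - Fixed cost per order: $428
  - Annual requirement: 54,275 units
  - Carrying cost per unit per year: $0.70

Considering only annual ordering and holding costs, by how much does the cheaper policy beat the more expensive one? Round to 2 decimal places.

For each Q, cost = (D/Q)·S + (Q/2)·H.
TC(6,477) = (54,275/6,477)×428 + (6,477/2)×0.7 = $5,853.44
TC(12,433) = (54,275/12,433)×428 + (12,433/2)×0.7 = $6,219.94
Cheaper: Q = 6,477.  Difference = $366.50

$366.50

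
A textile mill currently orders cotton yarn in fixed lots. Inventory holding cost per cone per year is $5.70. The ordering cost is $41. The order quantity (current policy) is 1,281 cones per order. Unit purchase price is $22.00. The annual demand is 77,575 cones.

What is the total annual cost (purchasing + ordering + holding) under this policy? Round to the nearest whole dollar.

$1,712,784

Annual ordering cost = (D/Q)·S = (77,575/1,281) × 41 = $2,482.88
Annual holding cost  = (Q/2)·H = (1,281/2) × 5.7 = $3,650.85
Purchase cost = D·C = 77,575 × 22 = $1,706,650.00
Total = $2,482.88 + $3,650.85 + $1,706,650.00 = $1,712,783.73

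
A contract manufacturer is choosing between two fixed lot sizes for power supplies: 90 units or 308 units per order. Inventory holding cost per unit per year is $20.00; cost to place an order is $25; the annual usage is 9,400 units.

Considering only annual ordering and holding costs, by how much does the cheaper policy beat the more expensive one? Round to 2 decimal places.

$331.88

TC(Q) = (D/Q)S + (Q/2)H
TC(90) = (9,400/90)×25 + (90/2)×20 = $3,511.11
TC(308) = (9,400/308)×25 + (308/2)×20 = $3,842.99
|ΔTC| = |$3,511.11 − $3,842.99| = $331.88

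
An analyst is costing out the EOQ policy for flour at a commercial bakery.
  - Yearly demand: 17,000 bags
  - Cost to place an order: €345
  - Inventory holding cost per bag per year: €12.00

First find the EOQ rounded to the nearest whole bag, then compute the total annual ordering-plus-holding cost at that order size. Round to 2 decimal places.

Q* = √(2·D·S / H) = √(2·17,000·345 / 12) = √977,500.0 ≈ 988.69 → Q = 989 bags
Annual ordering cost = (D/Q)·S = (17,000/989) × 345 = €5,930.23
Annual holding cost  = (Q/2)·H = (989/2) × 12 = €5,934.00
Total = €5,930.23 + €5,934.00 = €11,864.23

€11,864.23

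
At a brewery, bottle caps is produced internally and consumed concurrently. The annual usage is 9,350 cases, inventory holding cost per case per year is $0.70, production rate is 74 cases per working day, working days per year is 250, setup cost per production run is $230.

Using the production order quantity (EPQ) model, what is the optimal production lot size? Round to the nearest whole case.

d = 9,350/250 = 37.4000 cases/day;  effective holding cost H(1 − d/p) = 0.7·(1 − 37.4000/74) = 0.34622
Q* = √(2DS / H_eff) = √(2·9,350·230 / 0.34622) ≈ 3,524.61

3,525 cases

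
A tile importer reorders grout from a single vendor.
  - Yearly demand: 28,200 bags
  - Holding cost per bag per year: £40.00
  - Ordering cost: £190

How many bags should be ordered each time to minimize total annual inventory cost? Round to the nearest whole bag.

518 bags

EOQ = √(2DS/H) = √(2 × 28,200 × 190 / 40)
    = √(267,900.00) ≈ 517.59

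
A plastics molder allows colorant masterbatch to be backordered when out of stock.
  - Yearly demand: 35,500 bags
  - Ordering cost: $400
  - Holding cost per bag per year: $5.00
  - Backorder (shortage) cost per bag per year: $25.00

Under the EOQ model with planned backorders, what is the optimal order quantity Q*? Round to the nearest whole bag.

Basic EOQ = √(2·35,500·400/5) = 2,383.275
Backorder adjustment √((H+b)/b) = √((5+25)/25) = 1.0954
Q* = 2,383.275 × 1.0954 ≈ 2,610.75

2,611 bags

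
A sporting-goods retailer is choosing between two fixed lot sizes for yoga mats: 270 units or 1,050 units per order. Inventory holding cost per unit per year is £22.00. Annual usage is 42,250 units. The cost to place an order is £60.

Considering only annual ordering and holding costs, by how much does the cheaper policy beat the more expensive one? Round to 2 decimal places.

£1,605.40

Annual cost at Q: ordering D·S/Q plus holding Q·H/2.
TC(270) = (42,250/270)×60 + (270/2)×22 = £12,358.89
TC(1,050) = (42,250/1,050)×60 + (1,050/2)×22 = £13,964.29
Lots of 270 are cheaper by £1,605.40.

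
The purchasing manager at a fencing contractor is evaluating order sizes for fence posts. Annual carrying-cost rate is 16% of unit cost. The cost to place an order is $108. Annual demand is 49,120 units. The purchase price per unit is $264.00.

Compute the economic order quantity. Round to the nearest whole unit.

501 units

H = i·C = 0.16 × $264 = $42.2400 per unit-year
EOQ = √(2DS/H) = √(2 × 49,120 × 108 / 42.24)
    = √(251,181.82) ≈ 501.18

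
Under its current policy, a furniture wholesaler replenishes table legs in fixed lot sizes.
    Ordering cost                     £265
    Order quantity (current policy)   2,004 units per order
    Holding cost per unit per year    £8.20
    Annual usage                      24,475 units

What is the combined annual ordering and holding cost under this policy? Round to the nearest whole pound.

£11,453

Annual ordering cost = (D/Q)·S = (24,475/2,004) × 265 = £3,236.46
Annual holding cost  = (Q/2)·H = (2,004/2) × 8.2 = £8,216.40
Total = £3,236.46 + £8,216.40 = £11,452.86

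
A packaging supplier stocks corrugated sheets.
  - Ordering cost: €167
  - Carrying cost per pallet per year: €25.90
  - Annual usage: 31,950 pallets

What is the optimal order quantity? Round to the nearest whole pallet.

2DS/H = 2·31,950·167/25.9 = 412,019.31
EOQ = √412,019.31 ≈ 641.89

642 pallets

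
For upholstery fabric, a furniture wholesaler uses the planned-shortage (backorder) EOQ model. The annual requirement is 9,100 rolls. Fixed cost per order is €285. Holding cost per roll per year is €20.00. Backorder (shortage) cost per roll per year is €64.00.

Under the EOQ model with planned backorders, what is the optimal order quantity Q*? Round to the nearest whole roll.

Q* = √(2DS/H) · √((H + b)/b)
   = √(2 × 9,100 × 285 / 20) · √((20 + 64) / 64)
   = 509.264 × 1.1456 ≈ 583.44

583 rolls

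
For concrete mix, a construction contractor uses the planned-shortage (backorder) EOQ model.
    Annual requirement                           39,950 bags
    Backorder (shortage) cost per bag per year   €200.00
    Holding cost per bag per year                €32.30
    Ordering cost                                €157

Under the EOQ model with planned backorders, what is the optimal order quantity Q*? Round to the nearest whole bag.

672 bags

Basic EOQ = √(2·39,950·157/32.3) = 623.192
Backorder adjustment √((H+b)/b) = √((32.3+200)/200) = 1.0777
Q* = 623.192 × 1.0777 ≈ 671.63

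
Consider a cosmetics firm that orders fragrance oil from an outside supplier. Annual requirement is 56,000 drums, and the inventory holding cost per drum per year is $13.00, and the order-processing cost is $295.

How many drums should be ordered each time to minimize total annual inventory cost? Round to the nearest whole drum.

1,594 drums

Optimal lot size Q* = (2 × 56,000 × $295 / $13)^½ ≈ 1,594.22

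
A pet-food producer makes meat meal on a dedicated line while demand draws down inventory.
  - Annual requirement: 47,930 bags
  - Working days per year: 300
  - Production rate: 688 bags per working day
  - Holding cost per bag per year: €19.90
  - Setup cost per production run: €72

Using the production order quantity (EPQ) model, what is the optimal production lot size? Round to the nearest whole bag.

d = 47,930/300 = 159.7667 bags/day;  effective holding cost H(1 − d/p) = 19.9·(1 − 159.7667/688) = 15.27884
Q* = √(2DS / H_eff) = √(2·47,930·72 / 15.27884) ≈ 672.11

672 bags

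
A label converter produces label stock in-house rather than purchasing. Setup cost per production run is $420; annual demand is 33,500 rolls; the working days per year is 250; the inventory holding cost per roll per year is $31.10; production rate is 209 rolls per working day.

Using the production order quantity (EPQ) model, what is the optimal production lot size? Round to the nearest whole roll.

1,588 rolls

d = 33,500/250 = 134.0000 rolls/day;  effective holding cost H(1 − d/p) = 31.1·(1 − 134.0000/209) = 11.16029
Q* = √(2DS / H_eff) = √(2·33,500·420 / 11.16029) ≈ 1,587.90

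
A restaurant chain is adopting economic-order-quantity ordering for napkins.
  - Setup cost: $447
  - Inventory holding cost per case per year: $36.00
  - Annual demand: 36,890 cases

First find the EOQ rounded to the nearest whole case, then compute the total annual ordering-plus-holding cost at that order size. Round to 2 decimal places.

EOQ = √(2DS/H) = √(2 × 36,890 × 447 / 36)
    = √(916,101.67) ≈ 957.13 → Q = 957 cases
Ordering: D/Q × S = 36,890/957 × $447 = $17,230.75
Holding:  Q/2 × H = 957/2 × $36 = $17,226.00
Total = $17,230.75 + $17,226.00 = $34,456.75

$34,456.75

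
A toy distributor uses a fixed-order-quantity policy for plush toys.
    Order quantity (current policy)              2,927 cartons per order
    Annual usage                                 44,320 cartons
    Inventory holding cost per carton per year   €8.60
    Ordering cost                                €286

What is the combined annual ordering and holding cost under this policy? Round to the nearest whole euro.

Annual ordering cost = (D/Q)·S = (44,320/2,927) × 286 = €4,330.55
Annual holding cost  = (Q/2)·H = (2,927/2) × 8.6 = €12,586.10
Total = €4,330.55 + €12,586.10 = €16,916.65

€16,917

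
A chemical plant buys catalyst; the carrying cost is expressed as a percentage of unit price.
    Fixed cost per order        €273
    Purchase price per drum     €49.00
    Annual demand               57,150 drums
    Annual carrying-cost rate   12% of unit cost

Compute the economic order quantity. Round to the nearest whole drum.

H = i·C = 0.12 × €49 = €5.8800 per drum-year
Optimal lot size Q* = (2 × 57,150 × €273 / €5.88)^½ ≈ 2,303.65

2,304 drums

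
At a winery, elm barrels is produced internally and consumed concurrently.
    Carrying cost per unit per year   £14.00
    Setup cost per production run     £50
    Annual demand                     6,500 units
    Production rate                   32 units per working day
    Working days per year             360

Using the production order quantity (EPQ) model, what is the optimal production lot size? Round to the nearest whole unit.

d = 6,500/360 = 18.0556 units/day;  effective holding cost H(1 − d/p) = 14·(1 − 18.0556/32) = 6.10069
Q* = √(2DS / H_eff) = √(2·6,500·50 / 6.10069) ≈ 326.41

326 units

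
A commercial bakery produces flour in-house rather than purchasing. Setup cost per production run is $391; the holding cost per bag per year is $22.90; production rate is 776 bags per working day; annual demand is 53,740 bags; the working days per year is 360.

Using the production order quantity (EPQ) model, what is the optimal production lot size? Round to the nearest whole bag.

d = 53,740/360 = 149.2778 bags/day;  effective holding cost H(1 − d/p) = 22.9·(1 − 149.2778/776) = 18.49477
Q* = √(2DS / H_eff) = √(2·53,740·391 / 18.49477) ≈ 1,507.40

1,507 bags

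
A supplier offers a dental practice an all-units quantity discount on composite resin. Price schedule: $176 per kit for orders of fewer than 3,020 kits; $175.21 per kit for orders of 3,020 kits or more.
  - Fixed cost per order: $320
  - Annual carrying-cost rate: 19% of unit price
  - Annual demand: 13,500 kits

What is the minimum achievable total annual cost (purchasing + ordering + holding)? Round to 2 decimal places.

$2,392,997.69

H₁ = 19%×$176 = $33.4400;  H₂ = 19%×$175.21 = $33.2899
EOQ₁ = √(2×13,500×320/33.4400) = 508.30  (< 3,020, feasible at tier 1)
EOQ₂ = √(2×13,500×320/33.2899) = 509.45  (< 3,020 → use Q = 3,020 at tier-2 price)
TC(tier 1 (EOQ₁), Q≈508.3) = $2,392,997.69
TC(tier 2, Q≈3,020.0) = $2,417,033.21
Minimum at tier 1 (EOQ₁): $2,392,997.69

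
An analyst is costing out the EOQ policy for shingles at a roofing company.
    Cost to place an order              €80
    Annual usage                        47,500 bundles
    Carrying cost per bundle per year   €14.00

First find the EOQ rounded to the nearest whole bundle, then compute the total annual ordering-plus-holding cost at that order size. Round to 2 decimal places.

€10,315.04

EOQ = √(2DS/H) = √(2 × 47,500 × 80 / 14)
    = √(542,857.14) ≈ 736.79 → Q = 737 bundles
Ordering: D/Q × S = 47,500/737 × €80 = €5,156.04
Holding:  Q/2 × H = 737/2 × €14 = €5,159.00
Total = €5,156.04 + €5,159.00 = €10,315.04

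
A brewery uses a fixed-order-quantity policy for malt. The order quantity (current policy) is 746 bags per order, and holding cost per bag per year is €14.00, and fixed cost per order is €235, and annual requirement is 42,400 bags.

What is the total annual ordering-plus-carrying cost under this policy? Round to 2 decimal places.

€18,578.57

Ordering: D/Q × S = 42,400/746 × €235 = €13,356.57
Holding:  Q/2 × H = 746/2 × €14 = €5,222.00
Total = €13,356.57 + €5,222.00 = €18,578.57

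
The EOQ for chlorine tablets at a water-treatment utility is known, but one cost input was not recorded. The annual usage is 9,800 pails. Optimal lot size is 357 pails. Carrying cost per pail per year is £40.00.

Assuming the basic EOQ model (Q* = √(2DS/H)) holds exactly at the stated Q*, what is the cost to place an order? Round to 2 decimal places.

£260.10

EOQ relation: Q² = 2DS/H, so rearrange for the unknown.
S = Q²H / (2D) = 357² × 40 / (2 × 9,800) = 260.1000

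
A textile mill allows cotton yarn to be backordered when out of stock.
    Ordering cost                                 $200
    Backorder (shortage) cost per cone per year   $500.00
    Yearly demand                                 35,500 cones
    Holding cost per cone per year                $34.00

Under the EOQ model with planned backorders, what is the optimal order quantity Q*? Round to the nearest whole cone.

Q* = √(2DS/H) · √((H + b)/b)
   = √(2 × 35,500 × 200 / 34) · √((34 + 500) / 500)
   = 646.256 × 1.0334 ≈ 667.87

668 cones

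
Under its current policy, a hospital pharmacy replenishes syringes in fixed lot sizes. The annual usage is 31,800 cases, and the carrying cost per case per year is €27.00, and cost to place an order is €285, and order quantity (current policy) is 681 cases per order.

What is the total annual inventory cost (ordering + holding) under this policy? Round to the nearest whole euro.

Annual ordering cost = (D/Q)·S = (31,800/681) × 285 = €13,308.37
Annual holding cost  = (Q/2)·H = (681/2) × 27 = €9,193.50
Total = €13,308.37 + €9,193.50 = €22,501.87

€22,502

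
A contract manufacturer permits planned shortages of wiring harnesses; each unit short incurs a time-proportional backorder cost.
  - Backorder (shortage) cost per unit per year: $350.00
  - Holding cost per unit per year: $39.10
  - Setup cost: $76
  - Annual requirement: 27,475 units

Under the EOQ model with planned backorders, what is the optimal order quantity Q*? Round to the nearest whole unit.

345 units

Basic EOQ = √(2·27,475·76/39.1) = 326.815
Backorder adjustment √((H+b)/b) = √((39.1+350)/350) = 1.0544
Q* = 326.815 × 1.0544 ≈ 344.59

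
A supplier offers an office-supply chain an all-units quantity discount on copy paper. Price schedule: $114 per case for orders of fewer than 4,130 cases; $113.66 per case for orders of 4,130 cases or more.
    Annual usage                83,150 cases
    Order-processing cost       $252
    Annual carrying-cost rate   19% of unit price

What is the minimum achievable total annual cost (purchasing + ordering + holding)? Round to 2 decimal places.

$9,500,497.06

H₁ = 19%×$114 = $21.6600;  H₂ = 19%×$113.66 = $21.5954
EOQ₁ = √(2×83,150×252/21.6600) = 1,390.97  (< 4,130, feasible at tier 1)
EOQ₂ = √(2×83,150×252/21.5954) = 1,393.05  (< 4,130 → use Q = 4,130 at tier-2 price)
TC(tier 1 (EOQ₁), Q≈1,391.0) = $9,509,228.37
TC(tier 2, Q≈4,130.0) = $9,500,497.06
Minimum at tier 2: $9,500,497.06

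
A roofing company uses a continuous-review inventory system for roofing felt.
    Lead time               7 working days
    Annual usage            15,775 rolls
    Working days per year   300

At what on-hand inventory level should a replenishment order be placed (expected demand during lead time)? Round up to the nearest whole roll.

Daily demand d = 15,775 / 300 = 52.583 rolls/day
Demand during lead time = 52.583 × 7 = 368.08
Reorder point = 368.08 → round up

369 rolls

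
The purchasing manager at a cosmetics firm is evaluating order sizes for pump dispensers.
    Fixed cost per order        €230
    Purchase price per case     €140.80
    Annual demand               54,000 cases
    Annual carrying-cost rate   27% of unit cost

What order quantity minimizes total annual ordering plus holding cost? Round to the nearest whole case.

808 cases

Carrying cost H = €140.8 × 27% = €38.0160/case/yr
Q* = √(2·D·S / H) = √(2·54,000·230 / 38.016) = √653,409.1 ≈ 808.34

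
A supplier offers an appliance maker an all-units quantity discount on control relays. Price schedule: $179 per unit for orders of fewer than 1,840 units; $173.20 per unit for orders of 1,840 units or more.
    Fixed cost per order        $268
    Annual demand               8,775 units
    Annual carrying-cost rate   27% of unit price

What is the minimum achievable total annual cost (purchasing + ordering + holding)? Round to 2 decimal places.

H₁ = 27%×$179 = $48.3300;  H₂ = 27%×$173.20 = $46.7640
EOQ₁ = √(2×8,775×268/48.3300) = 311.96  (< 1,840, feasible at tier 1)
EOQ₂ = √(2×8,775×268/46.7640) = 317.14  (< 1,840 → use Q = 1,840 at tier-2 price)
TC(tier 1 (EOQ₁), Q≈312.0) = $1,585,801.98
TC(tier 2, Q≈1,840.0) = $1,564,130.98
Minimum at tier 2: $1,564,130.98

$1,564,130.98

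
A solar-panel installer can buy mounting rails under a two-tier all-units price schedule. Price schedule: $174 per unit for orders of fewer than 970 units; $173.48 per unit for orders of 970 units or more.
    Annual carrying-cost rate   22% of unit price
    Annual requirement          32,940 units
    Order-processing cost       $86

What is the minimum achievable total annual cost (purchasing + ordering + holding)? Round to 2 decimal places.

$5,735,861.97

H₁ = 22%×$174 = $38.2800;  H₂ = 22%×$173.48 = $38.1656
EOQ₁ = √(2×32,940×86/38.2800) = 384.72  (< 970, feasible at tier 1)
EOQ₂ = √(2×32,940×86/38.1656) = 385.29  (< 970 → use Q = 970 at tier-2 price)
TC(tier 1 (EOQ₁), Q≈384.7) = $5,746,286.92
TC(tier 2, Q≈970.0) = $5,735,861.97
Minimum at tier 2: $5,735,861.97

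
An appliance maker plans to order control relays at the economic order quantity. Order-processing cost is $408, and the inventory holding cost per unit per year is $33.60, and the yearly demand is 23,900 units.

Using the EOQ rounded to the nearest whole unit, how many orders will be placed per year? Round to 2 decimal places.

31.36 orders per year

2DS/H = 2·23,900·408/33.6 = 580,428.57
EOQ = √580,428.57 ≈ 761.86 → Q = 762
N = D/Q = 23,900/762 ≈ 31.365 orders/yr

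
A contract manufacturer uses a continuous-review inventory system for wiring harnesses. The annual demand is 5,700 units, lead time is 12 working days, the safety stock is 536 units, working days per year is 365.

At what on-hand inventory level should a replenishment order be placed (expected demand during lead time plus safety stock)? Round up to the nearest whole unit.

724 units

Daily demand d = 5,700 / 365 = 15.616 units/day
Demand during lead time = 15.616 × 12 = 187.40
Reorder point = 187.40 + 536 = 723.40 → round up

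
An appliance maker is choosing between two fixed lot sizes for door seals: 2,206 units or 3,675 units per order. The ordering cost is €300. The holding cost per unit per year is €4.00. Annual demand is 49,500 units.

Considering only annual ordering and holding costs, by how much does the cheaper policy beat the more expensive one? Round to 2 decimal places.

Annual cost at Q: ordering D·S/Q plus holding Q·H/2.
TC(2,206) = (49,500/2,206)×300 + (2,206/2)×4 = €11,143.64
TC(3,675) = (49,500/3,675)×300 + (3,675/2)×4 = €11,390.82
Cheaper: Q = 2,206.  Difference = €247.18

€247.18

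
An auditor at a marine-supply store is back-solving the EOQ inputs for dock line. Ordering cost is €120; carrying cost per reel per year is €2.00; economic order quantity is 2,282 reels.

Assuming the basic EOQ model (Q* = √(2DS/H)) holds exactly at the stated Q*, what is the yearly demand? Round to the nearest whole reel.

Since Q* = (2DS/H)^½, squaring gives Q*²·H = 2DS.
D = Q²H / (2S) = 2,282² × 2 / (2 × 120) = 43,396.03

43,396 reels per year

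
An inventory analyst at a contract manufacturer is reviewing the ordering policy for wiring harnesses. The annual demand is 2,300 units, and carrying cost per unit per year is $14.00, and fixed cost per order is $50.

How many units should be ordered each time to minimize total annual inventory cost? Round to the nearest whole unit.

Q* = √(2·D·S / H) = √(2·2,300·50 / 14) = √16,428.6 ≈ 128.17

128 units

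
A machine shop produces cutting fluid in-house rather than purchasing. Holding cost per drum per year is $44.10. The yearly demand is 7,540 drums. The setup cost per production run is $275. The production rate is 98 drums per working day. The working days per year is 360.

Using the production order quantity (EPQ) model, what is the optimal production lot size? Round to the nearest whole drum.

d = 7,540/360 = 20.9444 drums/day;  effective holding cost H(1 − d/p) = 44.1·(1 − 20.9444/98) = 34.67500
Q* = √(2DS / H_eff) = √(2·7,540·275 / 34.67500) ≈ 345.83

346 drums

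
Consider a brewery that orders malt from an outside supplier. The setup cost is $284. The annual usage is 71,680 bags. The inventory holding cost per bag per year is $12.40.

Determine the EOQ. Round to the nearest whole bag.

Optimal lot size Q* = (2 × 71,680 × $284 / $12.4)^½ ≈ 1,812.02

1,812 bags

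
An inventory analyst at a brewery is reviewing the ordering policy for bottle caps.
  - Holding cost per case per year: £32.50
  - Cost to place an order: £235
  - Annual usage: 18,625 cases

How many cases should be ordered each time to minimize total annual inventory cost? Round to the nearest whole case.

EOQ = √(2DS/H) = √(2 × 18,625 × 235 / 32.5)
    = √(269,346.15) ≈ 518.99

519 cases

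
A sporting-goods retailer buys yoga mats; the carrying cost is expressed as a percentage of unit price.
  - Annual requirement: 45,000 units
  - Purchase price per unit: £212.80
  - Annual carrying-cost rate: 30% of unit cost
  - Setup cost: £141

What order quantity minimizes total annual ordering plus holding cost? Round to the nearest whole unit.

H = i·C = 0.3 × £212.8 = £63.8400 per unit-year
EOQ = √(2DS/H) = √(2 × 45,000 × 141 / 63.84)
    = √(198,778.20) ≈ 445.85

446 units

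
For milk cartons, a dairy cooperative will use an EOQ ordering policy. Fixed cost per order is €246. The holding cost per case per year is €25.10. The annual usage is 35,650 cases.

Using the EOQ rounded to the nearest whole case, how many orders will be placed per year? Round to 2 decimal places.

42.64 orders per year

2DS/H = 2·35,650·246/25.1 = 698,796.81
EOQ = √698,796.81 ≈ 835.94 → Q = 836
N = D/Q = 35,650/836 ≈ 42.644 orders/yr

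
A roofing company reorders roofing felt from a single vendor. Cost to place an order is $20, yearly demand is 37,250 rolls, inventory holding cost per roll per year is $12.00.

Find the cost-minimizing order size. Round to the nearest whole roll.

352 rolls

Optimal lot size Q* = (2 × 37,250 × $20 / $12)^½ ≈ 352.37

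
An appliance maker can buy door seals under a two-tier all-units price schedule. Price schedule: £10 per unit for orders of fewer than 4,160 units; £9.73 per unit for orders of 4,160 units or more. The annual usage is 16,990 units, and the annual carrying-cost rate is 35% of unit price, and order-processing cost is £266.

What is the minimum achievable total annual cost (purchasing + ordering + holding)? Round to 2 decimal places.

£173,482.52

H₁ = 35%×£10 = £3.5000;  H₂ = 35%×£9.73 = £3.4055
EOQ₁ = √(2×16,990×266/3.5000) = 1,607.01  (< 4,160, feasible at tier 1)
EOQ₂ = √(2×16,990×266/3.4055) = 1,629.15  (< 4,160 → use Q = 4,160 at tier-2 price)
TC(tier 1 (EOQ₁), Q≈1,607.0) = £175,524.53
TC(tier 2, Q≈4,160.0) = £173,482.52
Minimum at tier 2: £173,482.52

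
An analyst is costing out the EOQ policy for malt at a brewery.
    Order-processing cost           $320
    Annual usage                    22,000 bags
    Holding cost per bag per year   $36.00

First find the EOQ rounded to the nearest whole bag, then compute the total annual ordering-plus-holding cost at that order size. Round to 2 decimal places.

$22,514.00

Optimal lot size Q* = (2 × 22,000 × $320 / $36)^½ ≈ 625.39 → Q = 625 bags
Ordering: D/Q × S = 22,000/625 × $320 = $11,264.00
Holding:  Q/2 × H = 625/2 × $36 = $11,250.00
Total = $11,264.00 + $11,250.00 = $22,514.00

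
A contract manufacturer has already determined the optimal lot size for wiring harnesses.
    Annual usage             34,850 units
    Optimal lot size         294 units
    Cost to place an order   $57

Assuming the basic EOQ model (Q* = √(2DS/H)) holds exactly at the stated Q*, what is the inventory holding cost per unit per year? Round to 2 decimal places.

$45.96

EOQ relation: Q² = 2DS/H, so rearrange for the unknown.
H = 2DS / Q² = 2 × 34,850 × 57 / 294² = 45.9635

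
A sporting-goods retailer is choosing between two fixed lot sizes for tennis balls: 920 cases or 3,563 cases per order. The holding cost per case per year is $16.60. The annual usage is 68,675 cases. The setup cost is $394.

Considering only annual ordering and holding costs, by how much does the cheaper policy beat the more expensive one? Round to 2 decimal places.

Annual cost at Q: ordering D·S/Q plus holding Q·H/2.
TC(920) = (68,675/920)×394 + (920/2)×16.6 = $37,046.82
TC(3,563) = (68,675/3,563)×394 + (3,563/2)×16.6 = $37,167.05
|ΔTC| = |$37,046.82 − $37,167.05| = $120.23

$120.23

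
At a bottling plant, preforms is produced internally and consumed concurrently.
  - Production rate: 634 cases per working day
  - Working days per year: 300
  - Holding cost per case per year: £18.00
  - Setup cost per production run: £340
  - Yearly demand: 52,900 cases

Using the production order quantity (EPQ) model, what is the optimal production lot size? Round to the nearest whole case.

1,664 cases

d = 52,900/300 = 176.3333 cases/day;  effective holding cost H(1 − d/p) = 18·(1 − 176.3333/634) = 12.99369
Q* = √(2DS / H_eff) = √(2·52,900·340 / 12.99369) ≈ 1,663.86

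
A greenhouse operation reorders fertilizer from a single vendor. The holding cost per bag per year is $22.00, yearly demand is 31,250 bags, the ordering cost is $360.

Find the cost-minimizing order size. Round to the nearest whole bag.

1,011 bags

2DS/H = 2·31,250·360/22 = 1,022,727.27
EOQ = √1,022,727.27 ≈ 1,011.30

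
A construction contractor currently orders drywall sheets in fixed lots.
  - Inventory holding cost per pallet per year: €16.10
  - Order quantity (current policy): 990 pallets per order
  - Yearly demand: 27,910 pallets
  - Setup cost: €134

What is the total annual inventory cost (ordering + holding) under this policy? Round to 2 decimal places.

€11,747.22

Orders/yr = 27,910/990 = 28.192; ordering cost = 28.192 × €134 = €3,777.72
Average inventory = 990/2 = 495; holding cost = 495 × €16.1 = €7,969.50
Total = €3,777.72 + €7,969.50 = €11,747.22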